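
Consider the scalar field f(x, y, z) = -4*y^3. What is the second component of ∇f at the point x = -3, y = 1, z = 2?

-12

(∇f)_2 = ∂f/∂y = -12*y^2
At (-3, 1, 2): -12.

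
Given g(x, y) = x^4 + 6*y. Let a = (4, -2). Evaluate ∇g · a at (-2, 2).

∂g/∂x = 4*x^3
∂g/∂y = 6
∇g at (-2, 2) = (-32, 6)
∇g · a = (-32)(4) + (6)(-2) = -140

-140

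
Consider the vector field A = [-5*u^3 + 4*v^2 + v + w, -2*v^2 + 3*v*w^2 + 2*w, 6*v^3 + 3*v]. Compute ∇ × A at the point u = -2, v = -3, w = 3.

(∇×A)₁ = ∂A₃/∂v − ∂A₂/∂w = 18*v^2 - 6*v*w + 1
(∇×A)₂ = ∂A₁/∂w − ∂A₃/∂u = 1
(∇×A)₃ = ∂A₂/∂u − ∂A₁/∂v = -8*v - 1
∇×A = (18*v^2 - 6*v*w + 1, 1, -8*v - 1)
At (-2, -3, 3): (217, 1, 23).

(217, 1, 23)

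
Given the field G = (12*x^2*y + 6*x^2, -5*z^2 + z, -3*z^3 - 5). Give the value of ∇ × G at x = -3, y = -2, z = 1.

(9, 0, -108)

(∇×G)₁ = ∂G₃/∂y − ∂G₂/∂z = 10*z - 1
(∇×G)₂ = ∂G₁/∂z − ∂G₃/∂x = 0
(∇×G)₃ = ∂G₂/∂x − ∂G₁/∂y = -12*x^2
∇×G = (10*z - 1, 0, -12*x^2)
At (-3, -2, 1): (9, 0, -108).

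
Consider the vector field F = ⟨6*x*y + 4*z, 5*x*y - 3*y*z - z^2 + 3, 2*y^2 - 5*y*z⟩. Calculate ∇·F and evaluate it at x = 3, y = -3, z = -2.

18

∂F₁/∂x = 6*y
∂F₂/∂y = 5*x - 3*z
∂F₃/∂z = -5*y
∇·F = 5*x + y - 3*z
At (3, -3, -2): 18.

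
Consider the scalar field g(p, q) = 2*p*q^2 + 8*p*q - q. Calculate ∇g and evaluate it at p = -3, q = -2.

(-8, -1)

∂g/∂p = 2*q^2 + 8*q
∂g/∂q = 4*p*q + 8*p - 1
∇g = (2*q^2 + 8*q, 4*p*q + 8*p - 1)
At (-3, -2): (-8, -1).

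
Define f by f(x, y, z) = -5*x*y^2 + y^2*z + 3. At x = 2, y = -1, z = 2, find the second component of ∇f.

(∇f)_2 = ∂f/∂y = -10*x*y + 2*y*z
At (2, -1, 2): 16.

16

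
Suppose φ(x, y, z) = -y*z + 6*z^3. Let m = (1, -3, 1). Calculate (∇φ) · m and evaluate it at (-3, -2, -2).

68

∂φ/∂x = 0
∂φ/∂y = -z
∂φ/∂z = -y + 18*z^2
∇φ at (-3, -2, -2) = (0, 2, 74)
∇φ · m = (0)(1) + (2)(-3) + (74)(1) = 68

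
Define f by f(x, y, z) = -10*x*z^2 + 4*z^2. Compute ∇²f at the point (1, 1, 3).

-12

∂²f/∂x² = 0
∂²f/∂y² = 0
∂²f/∂z² = 4*(-5*x + 2)
∇²f = -20*x + 8
At (1, 1, 3): -12.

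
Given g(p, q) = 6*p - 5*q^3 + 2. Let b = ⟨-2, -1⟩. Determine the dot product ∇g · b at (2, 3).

∂g/∂p = 6
∂g/∂q = -15*q^2
∇g at (2, 3) = (6, -135)
∇g · b = (6)(-2) + (-135)(-1) = 123

123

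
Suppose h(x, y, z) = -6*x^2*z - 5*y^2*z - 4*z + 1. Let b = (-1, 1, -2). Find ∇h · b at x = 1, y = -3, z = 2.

∂h/∂x = -12*x*z
∂h/∂y = -10*y*z
∂h/∂z = -6*x^2 - 5*y^2 - 4
∇h at (1, -3, 2) = (-24, 60, -55)
∇h · b = (-24)(-1) + (60)(1) + (-55)(-2) = 194

194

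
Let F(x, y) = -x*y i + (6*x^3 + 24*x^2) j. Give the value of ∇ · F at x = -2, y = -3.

3

∂F₁/∂x = -y
∂F₂/∂y = 0
∇·F = -y
At (-2, -3): 3.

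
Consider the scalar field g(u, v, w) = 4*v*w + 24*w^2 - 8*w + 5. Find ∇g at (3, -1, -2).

∂g/∂u = 0
∂g/∂v = 4*w
∂g/∂w = 4*v + 48*w - 8
∇g = (0, 4*w, 4*v + 48*w - 8)
At (3, -1, -2): (0, -8, -108).

(0, -8, -108)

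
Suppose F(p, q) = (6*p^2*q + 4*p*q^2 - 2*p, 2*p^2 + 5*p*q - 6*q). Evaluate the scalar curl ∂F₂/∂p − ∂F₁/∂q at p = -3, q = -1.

-95

∂F₂/∂p = 4*p + 5*q
∂F₁/∂q = 6*p^2 + 8*p*q
Scalar curl = -6*p^2 - 8*p*q + 4*p + 5*q
At (-3, -1): -95.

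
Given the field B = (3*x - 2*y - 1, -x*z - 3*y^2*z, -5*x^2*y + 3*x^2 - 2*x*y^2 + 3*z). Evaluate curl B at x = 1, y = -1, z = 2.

(3, -14, 0)

(∇×B)₁ = ∂B₃/∂y − ∂B₂/∂z = -5*x^2 - 4*x*y + x + 3*y^2
(∇×B)₂ = ∂B₁/∂z − ∂B₃/∂x = 10*x*y - 6*x + 2*y^2
(∇×B)₃ = ∂B₂/∂x − ∂B₁/∂y = -z + 2
∇×B = (-5*x^2 - 4*x*y + x + 3*y^2, 10*x*y - 6*x + 2*y^2, -z + 2)
At (1, -1, 2): (3, -14, 0).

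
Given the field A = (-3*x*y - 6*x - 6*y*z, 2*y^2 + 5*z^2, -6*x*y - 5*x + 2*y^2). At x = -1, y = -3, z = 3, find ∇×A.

(-36, 5, 15)

(∇×A)₁ = ∂A₃/∂y − ∂A₂/∂z = -6*x + 4*y - 10*z
(∇×A)₂ = ∂A₁/∂z − ∂A₃/∂x = 5
(∇×A)₃ = ∂A₂/∂x − ∂A₁/∂y = 3*x + 6*z
∇×A = (-6*x + 4*y - 10*z, 5, 3*x + 6*z)
At (-1, -3, 3): (-36, 5, 15).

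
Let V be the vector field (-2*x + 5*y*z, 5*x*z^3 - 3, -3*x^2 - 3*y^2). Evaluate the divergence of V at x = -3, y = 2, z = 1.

∂V₁/∂x = -2
∂V₂/∂y = 0
∂V₃/∂z = 0
∇·V = -2
At (-3, 2, 1): -2.

-2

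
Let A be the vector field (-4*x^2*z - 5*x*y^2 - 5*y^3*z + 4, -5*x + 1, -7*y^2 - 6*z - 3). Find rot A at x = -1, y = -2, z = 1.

(∇×A)₁ = ∂A₃/∂y − ∂A₂/∂z = -14*y
(∇×A)₂ = ∂A₁/∂z − ∂A₃/∂x = -4*x^2 - 5*y^3
(∇×A)₃ = ∂A₂/∂x − ∂A₁/∂y = 10*x*y + 15*y^2*z - 5
∇×A = (-14*y, -4*x^2 - 5*y^3, 10*x*y + 15*y^2*z - 5)
At (-1, -2, 1): (28, 36, 75).

(28, 36, 75)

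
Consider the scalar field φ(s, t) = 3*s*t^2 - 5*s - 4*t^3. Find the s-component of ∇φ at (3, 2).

7

(∇φ)_1 = ∂φ/∂s = 3*t^2 - 5
At (3, 2): 7.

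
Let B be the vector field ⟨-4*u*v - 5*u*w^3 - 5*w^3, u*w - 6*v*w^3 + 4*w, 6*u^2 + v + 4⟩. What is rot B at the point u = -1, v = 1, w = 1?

(∇×B)₁ = ∂B₃/∂v − ∂B₂/∂w = -u + 18*v*w^2 - 3
(∇×B)₂ = ∂B₁/∂w − ∂B₃/∂u = -15*u*w^2 - 12*u - 15*w^2
(∇×B)₃ = ∂B₂/∂u − ∂B₁/∂v = 4*u + w
∇×B = (-u + 18*v*w^2 - 3, -15*u*w^2 - 12*u - 15*w^2, 4*u + w)
At (-1, 1, 1): (16, 12, -3).

(16, 12, -3)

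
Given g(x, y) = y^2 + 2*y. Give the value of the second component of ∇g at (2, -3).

-4

(∇g)_2 = ∂g/∂y = 2*y + 2
At (2, -3): -4.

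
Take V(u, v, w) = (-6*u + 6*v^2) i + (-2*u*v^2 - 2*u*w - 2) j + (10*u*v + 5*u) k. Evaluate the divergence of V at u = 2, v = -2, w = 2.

∂V₁/∂u = -6
∂V₂/∂v = -4*u*v
∂V₃/∂w = 0
∇·V = -4*u*v - 6
At (2, -2, 2): 10.

10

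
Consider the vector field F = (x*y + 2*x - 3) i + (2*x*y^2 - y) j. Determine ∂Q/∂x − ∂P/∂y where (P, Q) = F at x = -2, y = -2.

∂F₂/∂x = 2*y^2
∂F₁/∂y = x
Scalar curl = -x + 2*y^2
At (-2, -2): 10.

10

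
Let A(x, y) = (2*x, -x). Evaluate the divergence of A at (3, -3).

∂A₁/∂x = 2
∂A₂/∂y = 0
∇·A = 2
At (3, -3): 2.

2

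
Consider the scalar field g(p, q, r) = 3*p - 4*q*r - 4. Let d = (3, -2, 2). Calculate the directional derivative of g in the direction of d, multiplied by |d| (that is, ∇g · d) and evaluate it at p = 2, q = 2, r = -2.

∂g/∂p = 3
∂g/∂q = -4*r
∂g/∂r = -4*q
∇g at (2, 2, -2) = (3, 8, -8)
∇g · d = (3)(3) + (8)(-2) + (-8)(2) = -23

-23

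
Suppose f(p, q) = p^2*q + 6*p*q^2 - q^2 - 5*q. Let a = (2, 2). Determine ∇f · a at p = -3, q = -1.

∂f/∂p = 2*p*q + 6*q^2
∂f/∂q = p^2 + 12*p*q - 2*q - 5
∇f at (-3, -1) = (12, 42)
∇f · a = (12)(2) + (42)(2) = 108

108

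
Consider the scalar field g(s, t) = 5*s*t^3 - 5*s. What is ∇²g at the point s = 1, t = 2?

∂²g/∂s² = 0
∂²g/∂t² = 30*s*t
∇²g = 30*s*t
At (1, 2): 60.

60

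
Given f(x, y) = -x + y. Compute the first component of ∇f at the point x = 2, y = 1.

-1

(∇f)_1 = ∂f/∂x = -1
At (2, 1): -1.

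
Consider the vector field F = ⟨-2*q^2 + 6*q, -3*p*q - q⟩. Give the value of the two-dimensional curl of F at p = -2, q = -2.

-8

∂F₂/∂p = -3*q
∂F₁/∂q = -4*q + 6
Scalar curl = q - 6
At (-2, -2): -8.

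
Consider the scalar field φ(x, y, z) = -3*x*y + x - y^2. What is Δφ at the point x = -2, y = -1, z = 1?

-2

∂²φ/∂x² = 0
∂²φ/∂y² = -2
∂²φ/∂z² = 0
∇²φ = -2
At (-2, -1, 1): -2.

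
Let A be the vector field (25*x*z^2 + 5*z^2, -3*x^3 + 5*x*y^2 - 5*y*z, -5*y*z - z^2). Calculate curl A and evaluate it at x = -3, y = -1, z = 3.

(∇×A)₁ = ∂A₃/∂y − ∂A₂/∂z = 5*y - 5*z
(∇×A)₂ = ∂A₁/∂z − ∂A₃/∂x = 50*x*z + 10*z
(∇×A)₃ = ∂A₂/∂x − ∂A₁/∂y = -9*x^2 + 5*y^2
∇×A = (5*y - 5*z, 50*x*z + 10*z, -9*x^2 + 5*y^2)
At (-3, -1, 3): (-20, -420, -76).

(-20, -420, -76)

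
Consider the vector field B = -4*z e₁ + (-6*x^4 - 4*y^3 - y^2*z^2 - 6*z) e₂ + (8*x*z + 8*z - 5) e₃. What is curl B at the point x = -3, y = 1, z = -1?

(∇×B)₁ = ∂B₃/∂y − ∂B₂/∂z = 2*y^2*z + 6
(∇×B)₂ = ∂B₁/∂z − ∂B₃/∂x = -8*z - 4
(∇×B)₃ = ∂B₂/∂x − ∂B₁/∂y = -24*x^3
∇×B = (2*y^2*z + 6, -8*z - 4, -24*x^3)
At (-3, 1, -1): (4, 4, 648).

(4, 4, 648)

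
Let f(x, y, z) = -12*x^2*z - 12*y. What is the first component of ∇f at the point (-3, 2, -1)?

(∇f)_1 = ∂f/∂x = -24*x*z
At (-3, 2, -1): -72.

-72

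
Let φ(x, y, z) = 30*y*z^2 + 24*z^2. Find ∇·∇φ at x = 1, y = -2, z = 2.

-72

∂²φ/∂x² = 0
∂²φ/∂y² = 0
∂²φ/∂z² = 12*(5*y + 4)
∇²φ = 60*y + 48
At (1, -2, 2): -72.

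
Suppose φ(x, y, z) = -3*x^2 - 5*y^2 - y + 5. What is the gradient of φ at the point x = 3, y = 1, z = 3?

∂φ/∂x = -6*x
∂φ/∂y = -10*y - 1
∂φ/∂z = 0
∇φ = (-6*x, -10*y - 1, 0)
At (3, 1, 3): (-18, -11, 0).

(-18, -11, 0)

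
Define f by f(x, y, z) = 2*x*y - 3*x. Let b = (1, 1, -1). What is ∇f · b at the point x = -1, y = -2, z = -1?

∂f/∂x = 2*y - 3
∂f/∂y = 2*x
∂f/∂z = 0
∇f at (-1, -2, -1) = (-7, -2, 0)
∇f · b = (-7)(1) + (-2)(1) + (0)(-1) = -9

-9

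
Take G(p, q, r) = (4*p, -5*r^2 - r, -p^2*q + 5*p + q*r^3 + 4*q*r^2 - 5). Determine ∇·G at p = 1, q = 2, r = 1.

∂G₁/∂p = 4
∂G₂/∂q = 0
∂G₃/∂r = 3*q*r^2 + 8*q*r
∇·G = 3*q*r^2 + 8*q*r + 4
At (1, 2, 1): 26.

26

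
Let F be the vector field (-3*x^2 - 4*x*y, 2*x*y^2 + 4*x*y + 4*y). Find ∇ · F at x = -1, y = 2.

-10

∂F₁/∂x = -6*x - 4*y
∂F₂/∂y = 4*x*y + 4*x + 4
∇·F = 4*x*y - 2*x - 4*y + 4
At (-1, 2): -10.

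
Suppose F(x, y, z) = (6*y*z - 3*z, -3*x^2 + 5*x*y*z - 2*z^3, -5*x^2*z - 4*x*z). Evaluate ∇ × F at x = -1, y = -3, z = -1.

(-9, -15, 27)

(∇×F)₁ = ∂F₃/∂y − ∂F₂/∂z = -5*x*y + 6*z^2
(∇×F)₂ = ∂F₁/∂z − ∂F₃/∂x = 10*x*z + 6*y + 4*z - 3
(∇×F)₃ = ∂F₂/∂x − ∂F₁/∂y = -6*x + 5*y*z - 6*z
∇×F = (-5*x*y + 6*z^2, 10*x*z + 6*y + 4*z - 3, -6*x + 5*y*z - 6*z)
At (-1, -3, -1): (-9, -15, 27).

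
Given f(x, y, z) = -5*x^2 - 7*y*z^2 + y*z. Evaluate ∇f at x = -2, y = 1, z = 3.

∂f/∂x = -10*x
∂f/∂y = -7*z^2 + z
∂f/∂z = -14*y*z + y
∇f = (-10*x, -7*z^2 + z, -14*y*z + y)
At (-2, 1, 3): (20, -60, -41).

(20, -60, -41)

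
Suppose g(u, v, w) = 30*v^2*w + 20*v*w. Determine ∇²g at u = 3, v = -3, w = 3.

180

∂²g/∂u² = 0
∂²g/∂v² = 60*w
∂²g/∂w² = 0
∇²g = 60*w
At (3, -3, 3): 180.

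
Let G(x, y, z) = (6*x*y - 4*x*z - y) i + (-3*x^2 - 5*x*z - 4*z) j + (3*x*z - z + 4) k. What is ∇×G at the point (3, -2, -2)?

(19, -6, -25)

(∇×G)₁ = ∂G₃/∂y − ∂G₂/∂z = 5*x + 4
(∇×G)₂ = ∂G₁/∂z − ∂G₃/∂x = -4*x - 3*z
(∇×G)₃ = ∂G₂/∂x − ∂G₁/∂y = -12*x - 5*z + 1
∇×G = (5*x + 4, -4*x - 3*z, -12*x - 5*z + 1)
At (3, -2, -2): (19, -6, -25).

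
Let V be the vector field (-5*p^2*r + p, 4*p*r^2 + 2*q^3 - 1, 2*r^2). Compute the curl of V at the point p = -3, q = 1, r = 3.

(72, -45, 36)

(∇×V)₁ = ∂V₃/∂q − ∂V₂/∂r = -8*p*r
(∇×V)₂ = ∂V₁/∂r − ∂V₃/∂p = -5*p^2
(∇×V)₃ = ∂V₂/∂p − ∂V₁/∂q = 4*r^2
∇×V = (-8*p*r, -5*p^2, 4*r^2)
At (-3, 1, 3): (72, -45, 36).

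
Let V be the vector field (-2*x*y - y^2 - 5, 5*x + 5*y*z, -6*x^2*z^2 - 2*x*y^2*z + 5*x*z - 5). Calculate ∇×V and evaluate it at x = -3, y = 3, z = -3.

(-123, -363, 5)

(∇×V)₁ = ∂V₃/∂y − ∂V₂/∂z = -4*x*y*z - 5*y
(∇×V)₂ = ∂V₁/∂z − ∂V₃/∂x = 12*x*z^2 + 2*y^2*z - 5*z
(∇×V)₃ = ∂V₂/∂x − ∂V₁/∂y = 2*x + 2*y + 5
∇×V = (-4*x*y*z - 5*y, 12*x*z^2 + 2*y^2*z - 5*z, 2*x + 2*y + 5)
At (-3, 3, -3): (-123, -363, 5).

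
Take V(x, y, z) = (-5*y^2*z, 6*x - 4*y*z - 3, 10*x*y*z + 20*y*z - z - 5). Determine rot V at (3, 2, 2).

(108, -60, 46)

(∇×V)₁ = ∂V₃/∂y − ∂V₂/∂z = 10*x*z + 4*y + 20*z
(∇×V)₂ = ∂V₁/∂z − ∂V₃/∂x = -5*y^2 - 10*y*z
(∇×V)₃ = ∂V₂/∂x − ∂V₁/∂y = 10*y*z + 6
∇×V = (10*x*z + 4*y + 20*z, -5*y^2 - 10*y*z, 10*y*z + 6)
At (3, 2, 2): (108, -60, 46).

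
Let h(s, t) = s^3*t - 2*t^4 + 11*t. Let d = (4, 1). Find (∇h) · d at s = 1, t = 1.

16

∂h/∂s = 3*s^2*t
∂h/∂t = s^3 - 8*t^3 + 11
∇h at (1, 1) = (3, 4)
∇h · d = (3)(4) + (4)(1) = 16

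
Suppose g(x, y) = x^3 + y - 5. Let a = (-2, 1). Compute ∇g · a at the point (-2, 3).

∂g/∂x = 3*x^2
∂g/∂y = 1
∇g at (-2, 3) = (12, 1)
∇g · a = (12)(-2) + (1)(1) = -23

-23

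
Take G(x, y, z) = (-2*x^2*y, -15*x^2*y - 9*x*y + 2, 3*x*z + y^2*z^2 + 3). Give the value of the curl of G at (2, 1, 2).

(∇×G)₁ = ∂G₃/∂y − ∂G₂/∂z = 2*y*z^2
(∇×G)₂ = ∂G₁/∂z − ∂G₃/∂x = -3*z
(∇×G)₃ = ∂G₂/∂x − ∂G₁/∂y = 2*x^2 - 30*x*y - 9*y
∇×G = (2*y*z^2, -3*z, 2*x^2 - 30*x*y - 9*y)
At (2, 1, 2): (8, -6, -61).

(8, -6, -61)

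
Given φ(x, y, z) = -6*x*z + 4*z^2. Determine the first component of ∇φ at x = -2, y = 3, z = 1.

(∇φ)_1 = ∂φ/∂x = -6*z
At (-2, 3, 1): -6.

-6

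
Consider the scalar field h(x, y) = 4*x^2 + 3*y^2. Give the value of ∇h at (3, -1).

∂h/∂x = 8*x
∂h/∂y = 6*y
∇h = (8*x, 6*y)
At (3, -1): (24, -6).

(24, -6)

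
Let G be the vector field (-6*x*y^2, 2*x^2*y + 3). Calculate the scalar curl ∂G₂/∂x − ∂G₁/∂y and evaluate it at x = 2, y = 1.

32

∂G₂/∂x = 4*x*y
∂G₁/∂y = -12*x*y
Scalar curl = 16*x*y
At (2, 1): 32.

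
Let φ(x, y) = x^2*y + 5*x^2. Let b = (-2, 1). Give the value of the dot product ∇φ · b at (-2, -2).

∂φ/∂x = 2*x*y + 10*x
∂φ/∂y = x^2
∇φ at (-2, -2) = (-12, 4)
∇φ · b = (-12)(-2) + (4)(1) = 28

28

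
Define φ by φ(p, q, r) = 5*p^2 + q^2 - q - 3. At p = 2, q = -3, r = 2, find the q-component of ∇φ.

(∇φ)_2 = ∂φ/∂q = 2*q - 1
At (2, -3, 2): -7.

-7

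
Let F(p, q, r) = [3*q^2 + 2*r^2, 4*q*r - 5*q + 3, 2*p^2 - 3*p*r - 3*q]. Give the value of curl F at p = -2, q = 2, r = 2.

(∇×F)₁ = ∂F₃/∂q − ∂F₂/∂r = -4*q - 3
(∇×F)₂ = ∂F₁/∂r − ∂F₃/∂p = -4*p + 7*r
(∇×F)₃ = ∂F₂/∂p − ∂F₁/∂q = -6*q
∇×F = (-4*q - 3, -4*p + 7*r, -6*q)
At (-2, 2, 2): (-11, 22, -12).

(-11, 22, -12)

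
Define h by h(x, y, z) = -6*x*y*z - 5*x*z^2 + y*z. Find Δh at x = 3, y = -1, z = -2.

∂²h/∂x² = 0
∂²h/∂y² = 0
∂²h/∂z² = -10*x
∇²h = -10*x
At (3, -1, -2): -30.

-30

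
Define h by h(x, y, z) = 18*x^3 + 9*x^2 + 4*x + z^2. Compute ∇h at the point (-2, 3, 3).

∂h/∂x = 54*x^2 + 18*x + 4
∂h/∂y = 0
∂h/∂z = 2*z
∇h = (54*x^2 + 18*x + 4, 0, 2*z)
At (-2, 3, 3): (184, 0, 6).

(184, 0, 6)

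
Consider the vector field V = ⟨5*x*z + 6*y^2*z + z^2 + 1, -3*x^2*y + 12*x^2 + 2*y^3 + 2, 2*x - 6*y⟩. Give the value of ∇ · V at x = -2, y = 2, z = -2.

∂V₁/∂x = 5*z
∂V₂/∂y = -3*x^2 + 6*y^2
∂V₃/∂z = 0
∇·V = -3*x^2 + 6*y^2 + 5*z
At (-2, 2, -2): 2.

2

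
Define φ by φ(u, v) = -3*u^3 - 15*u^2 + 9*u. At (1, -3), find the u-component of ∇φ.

-30

(∇φ)_1 = ∂φ/∂u = -9*u^2 - 30*u + 9
At (1, -3): -30.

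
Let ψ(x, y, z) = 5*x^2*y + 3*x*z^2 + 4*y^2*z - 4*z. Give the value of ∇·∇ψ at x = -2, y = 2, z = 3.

32

∂²ψ/∂x² = 10*y
∂²ψ/∂y² = 8*z
∂²ψ/∂z² = 6*x
∇²ψ = 6*x + 10*y + 8*z
At (-2, 2, 3): 32.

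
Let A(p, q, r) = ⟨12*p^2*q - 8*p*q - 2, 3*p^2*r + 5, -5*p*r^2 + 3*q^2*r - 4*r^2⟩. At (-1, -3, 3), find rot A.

(∇×A)₁ = ∂A₃/∂q − ∂A₂/∂r = -3*p^2 + 6*q*r
(∇×A)₂ = ∂A₁/∂r − ∂A₃/∂p = 5*r^2
(∇×A)₃ = ∂A₂/∂p − ∂A₁/∂q = -12*p^2 + 6*p*r + 8*p
∇×A = (-3*p^2 + 6*q*r, 5*r^2, -12*p^2 + 6*p*r + 8*p)
At (-1, -3, 3): (-57, 45, -38).

(-57, 45, -38)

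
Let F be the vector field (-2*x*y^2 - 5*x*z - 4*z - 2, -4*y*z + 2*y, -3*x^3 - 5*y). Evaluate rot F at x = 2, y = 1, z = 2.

(∇×F)₁ = ∂F₃/∂y − ∂F₂/∂z = 4*y - 5
(∇×F)₂ = ∂F₁/∂z − ∂F₃/∂x = 9*x^2 - 5*x - 4
(∇×F)₃ = ∂F₂/∂x − ∂F₁/∂y = 4*x*y
∇×F = (4*y - 5, 9*x^2 - 5*x - 4, 4*x*y)
At (2, 1, 2): (-1, 22, 8).

(-1, 22, 8)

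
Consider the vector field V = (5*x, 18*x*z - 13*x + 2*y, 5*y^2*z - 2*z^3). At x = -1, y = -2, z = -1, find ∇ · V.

∂V₁/∂x = 5
∂V₂/∂y = 2
∂V₃/∂z = 5*y^2 - 6*z^2
∇·V = 5*y^2 - 6*z^2 + 7
At (-1, -2, -1): 21.

21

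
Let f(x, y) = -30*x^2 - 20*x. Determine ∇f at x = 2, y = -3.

∂f/∂x = -60*x - 20
∂f/∂y = 0
∇f = (-60*x - 20, 0)
At (2, -3): (-140, 0).

(-140, 0)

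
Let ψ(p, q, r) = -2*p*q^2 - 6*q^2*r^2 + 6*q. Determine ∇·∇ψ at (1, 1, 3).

-124

∂²ψ/∂p² = 0
∂²ψ/∂q² = -4*(p + 3*r^2)
∂²ψ/∂r² = -12*q^2
∇²ψ = -4*p - 12*q^2 - 12*r^2
At (1, 1, 3): -124.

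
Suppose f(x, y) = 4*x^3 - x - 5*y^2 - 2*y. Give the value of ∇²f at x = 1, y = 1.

14

∂²f/∂x² = 24*x
∂²f/∂y² = -10
∇²f = 24*x - 10
At (1, 1): 14.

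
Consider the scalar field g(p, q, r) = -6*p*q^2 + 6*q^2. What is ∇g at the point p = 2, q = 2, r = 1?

(-24, -24, 0)

∂g/∂p = -6*q^2
∂g/∂q = -12*p*q + 12*q
∂g/∂r = 0
∇g = (-6*q^2, -12*p*q + 12*q, 0)
At (2, 2, 1): (-24, -24, 0).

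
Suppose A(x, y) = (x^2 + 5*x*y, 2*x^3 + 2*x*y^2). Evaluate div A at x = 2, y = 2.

∂A₁/∂x = 2*x + 5*y
∂A₂/∂y = 4*x*y
∇·A = 4*x*y + 2*x + 5*y
At (2, 2): 30.

30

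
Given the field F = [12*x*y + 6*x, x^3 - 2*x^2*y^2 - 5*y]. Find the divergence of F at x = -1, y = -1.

∂F₁/∂x = 12*y + 6
∂F₂/∂y = -4*x^2*y - 5
∇·F = -4*x^2*y + 12*y + 1
At (-1, -1): -7.

-7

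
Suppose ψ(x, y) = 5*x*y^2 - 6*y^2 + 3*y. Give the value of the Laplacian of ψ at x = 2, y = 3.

∂²ψ/∂x² = 0
∂²ψ/∂y² = 2*(5*x - 6)
∇²ψ = 10*x - 12
At (2, 3): 8.

8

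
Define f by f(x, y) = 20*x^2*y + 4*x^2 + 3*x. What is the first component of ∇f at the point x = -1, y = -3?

115

(∇f)_1 = ∂f/∂x = 40*x*y + 8*x + 3
At (-1, -3): 115.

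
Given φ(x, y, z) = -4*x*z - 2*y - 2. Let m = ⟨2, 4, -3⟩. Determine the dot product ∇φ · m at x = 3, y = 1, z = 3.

4

∂φ/∂x = -4*z
∂φ/∂y = -2
∂φ/∂z = -4*x
∇φ at (3, 1, 3) = (-12, -2, -12)
∇φ · m = (-12)(2) + (-2)(4) + (-12)(-3) = 4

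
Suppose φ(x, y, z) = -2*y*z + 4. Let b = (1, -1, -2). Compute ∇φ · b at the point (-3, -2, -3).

∂φ/∂x = 0
∂φ/∂y = -2*z
∂φ/∂z = -2*y
∇φ at (-3, -2, -3) = (0, 6, 4)
∇φ · b = (0)(1) + (6)(-1) + (4)(-2) = -14

-14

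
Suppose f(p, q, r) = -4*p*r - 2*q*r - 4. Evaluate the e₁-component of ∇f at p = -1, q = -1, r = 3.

-12

(∇f)_1 = ∂f/∂p = -4*r
At (-1, -1, 3): -12.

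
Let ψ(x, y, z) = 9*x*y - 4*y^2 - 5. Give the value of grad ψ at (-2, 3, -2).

(27, -42, 0)

∂ψ/∂x = 9*y
∂ψ/∂y = 9*x - 8*y
∂ψ/∂z = 0
∇ψ = (9*y, 9*x - 8*y, 0)
At (-2, 3, -2): (27, -42, 0).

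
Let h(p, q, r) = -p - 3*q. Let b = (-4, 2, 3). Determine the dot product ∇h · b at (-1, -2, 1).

∂h/∂p = -1
∂h/∂q = -3
∂h/∂r = 0
∇h at (-1, -2, 1) = (-1, -3, 0)
∇h · b = (-1)(-4) + (-3)(2) + (0)(3) = -2

-2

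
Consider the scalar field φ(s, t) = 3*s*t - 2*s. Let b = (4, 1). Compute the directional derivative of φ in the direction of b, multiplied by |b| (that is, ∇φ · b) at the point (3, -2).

∂φ/∂s = 3*t - 2
∂φ/∂t = 3*s
∇φ at (3, -2) = (-8, 9)
∇φ · b = (-8)(4) + (9)(1) = -23

-23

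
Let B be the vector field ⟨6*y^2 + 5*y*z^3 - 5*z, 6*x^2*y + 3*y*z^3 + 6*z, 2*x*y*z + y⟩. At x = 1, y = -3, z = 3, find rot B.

(244, -392, -135)

(∇×B)₁ = ∂B₃/∂y − ∂B₂/∂z = 2*x*z - 9*y*z^2 - 5
(∇×B)₂ = ∂B₁/∂z − ∂B₃/∂x = 15*y*z^2 - 2*y*z - 5
(∇×B)₃ = ∂B₂/∂x − ∂B₁/∂y = 12*x*y - 12*y - 5*z^3
∇×B = (2*x*z - 9*y*z^2 - 5, 15*y*z^2 - 2*y*z - 5, 12*x*y - 12*y - 5*z^3)
At (1, -3, 3): (244, -392, -135).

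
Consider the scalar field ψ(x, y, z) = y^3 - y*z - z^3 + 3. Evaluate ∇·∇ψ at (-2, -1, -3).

∂²ψ/∂x² = 0
∂²ψ/∂y² = 6*y
∂²ψ/∂z² = -6*z
∇²ψ = 6*y - 6*z
At (-2, -1, -3): 12.

12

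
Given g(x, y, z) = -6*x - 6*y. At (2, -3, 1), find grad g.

(-6, -6, 0)

∂g/∂x = -6
∂g/∂y = -6
∂g/∂z = 0
∇g = (-6, -6, 0)
At (2, -3, 1): (-6, -6, 0).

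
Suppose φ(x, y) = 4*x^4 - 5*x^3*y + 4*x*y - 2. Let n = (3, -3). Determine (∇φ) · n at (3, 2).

879

∂φ/∂x = 16*x^3 - 15*x^2*y + 4*y
∂φ/∂y = -5*x^3 + 4*x
∇φ at (3, 2) = (170, -123)
∇φ · n = (170)(3) + (-123)(-3) = 879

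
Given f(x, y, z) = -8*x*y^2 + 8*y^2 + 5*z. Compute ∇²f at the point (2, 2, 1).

-16

∂²f/∂x² = 0
∂²f/∂y² = 16*(-x + 1)
∂²f/∂z² = 0
∇²f = -16*x + 16
At (2, 2, 1): -16.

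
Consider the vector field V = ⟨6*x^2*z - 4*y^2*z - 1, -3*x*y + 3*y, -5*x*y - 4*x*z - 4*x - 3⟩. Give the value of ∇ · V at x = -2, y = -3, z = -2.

∂V₁/∂x = 12*x*z
∂V₂/∂y = -3*x + 3
∂V₃/∂z = -4*x
∇·V = 12*x*z - 7*x + 3
At (-2, -3, -2): 65.

65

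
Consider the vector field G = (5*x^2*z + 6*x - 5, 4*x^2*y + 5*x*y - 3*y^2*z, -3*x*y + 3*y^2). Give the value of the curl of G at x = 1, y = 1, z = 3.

(∇×G)₁ = ∂G₃/∂y − ∂G₂/∂z = -3*x + 3*y^2 + 6*y
(∇×G)₂ = ∂G₁/∂z − ∂G₃/∂x = 5*x^2 + 3*y
(∇×G)₃ = ∂G₂/∂x − ∂G₁/∂y = 8*x*y + 5*y
∇×G = (-3*x + 3*y^2 + 6*y, 5*x^2 + 3*y, 8*x*y + 5*y)
At (1, 1, 3): (6, 8, 13).

(6, 8, 13)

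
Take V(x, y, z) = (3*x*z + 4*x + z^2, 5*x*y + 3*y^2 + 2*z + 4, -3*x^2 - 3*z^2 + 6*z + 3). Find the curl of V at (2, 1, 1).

(-2, 20, 5)

(∇×V)₁ = ∂V₃/∂y − ∂V₂/∂z = -2
(∇×V)₂ = ∂V₁/∂z − ∂V₃/∂x = 9*x + 2*z
(∇×V)₃ = ∂V₂/∂x − ∂V₁/∂y = 5*y
∇×V = (-2, 9*x + 2*z, 5*y)
At (2, 1, 1): (-2, 20, 5).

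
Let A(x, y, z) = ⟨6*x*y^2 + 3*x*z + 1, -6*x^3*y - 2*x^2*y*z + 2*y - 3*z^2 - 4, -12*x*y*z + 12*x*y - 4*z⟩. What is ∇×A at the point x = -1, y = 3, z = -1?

(∇×A)₁ = ∂A₃/∂y − ∂A₂/∂z = 2*x^2*y - 12*x*z + 12*x + 6*z
(∇×A)₂ = ∂A₁/∂z − ∂A₃/∂x = 3*x + 12*y*z - 12*y
(∇×A)₃ = ∂A₂/∂x − ∂A₁/∂y = -18*x^2*y - 4*x*y*z - 12*x*y
∇×A = (2*x^2*y - 12*x*z + 12*x + 6*z, 3*x + 12*y*z - 12*y, -18*x^2*y - 4*x*y*z - 12*x*y)
At (-1, 3, -1): (-24, -75, -30).

(-24, -75, -30)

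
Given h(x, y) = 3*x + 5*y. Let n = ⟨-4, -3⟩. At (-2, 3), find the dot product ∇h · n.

-27

∂h/∂x = 3
∂h/∂y = 5
∇h at (-2, 3) = (3, 5)
∇h · n = (3)(-4) + (5)(-3) = -27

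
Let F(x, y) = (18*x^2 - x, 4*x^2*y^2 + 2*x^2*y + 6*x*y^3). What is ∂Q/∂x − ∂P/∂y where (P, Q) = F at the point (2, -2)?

∂F₂/∂x = 8*x*y^2 + 4*x*y + 6*y^3
∂F₁/∂y = 0
Scalar curl = 8*x*y^2 + 4*x*y + 6*y^3
At (2, -2): 0.

0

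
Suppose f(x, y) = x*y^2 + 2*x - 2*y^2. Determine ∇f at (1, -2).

∂f/∂x = y^2 + 2
∂f/∂y = 2*x*y - 4*y
∇f = (y^2 + 2, 2*x*y - 4*y)
At (1, -2): (6, 4).

(6, 4)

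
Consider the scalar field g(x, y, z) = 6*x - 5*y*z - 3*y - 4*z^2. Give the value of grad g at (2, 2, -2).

∂g/∂x = 6
∂g/∂y = -5*z - 3
∂g/∂z = -5*y - 8*z
∇g = (6, -5*z - 3, -5*y - 8*z)
At (2, 2, -2): (6, 7, 6).

(6, 7, 6)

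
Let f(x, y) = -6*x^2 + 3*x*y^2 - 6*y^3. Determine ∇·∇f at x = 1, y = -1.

30

∂²f/∂x² = -12
∂²f/∂y² = 6*(x - 6*y)
∇²f = 6*x - 36*y - 12
At (1, -1): 30.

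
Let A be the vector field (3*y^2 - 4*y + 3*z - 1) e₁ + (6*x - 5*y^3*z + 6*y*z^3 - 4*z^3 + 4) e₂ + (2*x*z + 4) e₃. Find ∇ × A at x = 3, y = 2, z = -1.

(16, 5, -2)

(∇×A)₁ = ∂A₃/∂y − ∂A₂/∂z = 5*y^3 - 18*y*z^2 + 12*z^2
(∇×A)₂ = ∂A₁/∂z − ∂A₃/∂x = -2*z + 3
(∇×A)₃ = ∂A₂/∂x − ∂A₁/∂y = -6*y + 10
∇×A = (5*y^3 - 18*y*z^2 + 12*z^2, -2*z + 3, -6*y + 10)
At (3, 2, -1): (16, 5, -2).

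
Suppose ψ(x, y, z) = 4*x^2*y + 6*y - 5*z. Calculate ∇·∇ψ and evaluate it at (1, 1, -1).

∂²ψ/∂x² = 8*y
∂²ψ/∂y² = 0
∂²ψ/∂z² = 0
∇²ψ = 8*y
At (1, 1, -1): 8.

8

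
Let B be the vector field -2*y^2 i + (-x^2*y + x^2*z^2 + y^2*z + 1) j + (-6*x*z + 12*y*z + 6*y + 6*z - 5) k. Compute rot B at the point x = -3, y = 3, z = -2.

(∇×B)₁ = ∂B₃/∂y − ∂B₂/∂z = -2*x^2*z - y^2 + 12*z + 6
(∇×B)₂ = ∂B₁/∂z − ∂B₃/∂x = 6*z
(∇×B)₃ = ∂B₂/∂x − ∂B₁/∂y = -2*x*y + 2*x*z^2 + 4*y
∇×B = (-2*x^2*z - y^2 + 12*z + 6, 6*z, -2*x*y + 2*x*z^2 + 4*y)
At (-3, 3, -2): (9, -12, 6).

(9, -12, 6)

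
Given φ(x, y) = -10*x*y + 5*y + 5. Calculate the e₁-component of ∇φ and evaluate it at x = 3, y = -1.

10

(∇φ)_1 = ∂φ/∂x = -10*y
At (3, -1): 10.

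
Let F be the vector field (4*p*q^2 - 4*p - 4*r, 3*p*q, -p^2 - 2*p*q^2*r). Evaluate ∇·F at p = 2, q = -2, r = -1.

∂F₁/∂p = 4*q^2 - 4
∂F₂/∂q = 3*p
∂F₃/∂r = -2*p*q^2
∇·F = -2*p*q^2 + 3*p + 4*q^2 - 4
At (2, -2, -1): 2.

2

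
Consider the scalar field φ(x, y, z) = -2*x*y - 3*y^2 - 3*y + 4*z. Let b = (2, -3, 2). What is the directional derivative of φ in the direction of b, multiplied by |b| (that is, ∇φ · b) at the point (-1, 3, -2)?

53

∂φ/∂x = -2*y
∂φ/∂y = -2*x - 6*y - 3
∂φ/∂z = 4
∇φ at (-1, 3, -2) = (-6, -19, 4)
∇φ · b = (-6)(2) + (-19)(-3) + (4)(2) = 53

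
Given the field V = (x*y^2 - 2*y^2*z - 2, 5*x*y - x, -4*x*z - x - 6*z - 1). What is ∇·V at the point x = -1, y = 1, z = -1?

-6

∂V₁/∂x = y^2
∂V₂/∂y = 5*x
∂V₃/∂z = -4*x - 6
∇·V = x + y^2 - 6
At (-1, 1, -1): -6.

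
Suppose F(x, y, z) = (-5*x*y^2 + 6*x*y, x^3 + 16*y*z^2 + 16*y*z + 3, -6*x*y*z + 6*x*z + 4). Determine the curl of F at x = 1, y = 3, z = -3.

(∇×F)₁ = ∂F₃/∂y − ∂F₂/∂z = -6*x*z - 32*y*z - 16*y
(∇×F)₂ = ∂F₁/∂z − ∂F₃/∂x = 6*y*z - 6*z
(∇×F)₃ = ∂F₂/∂x − ∂F₁/∂y = 3*x^2 + 10*x*y - 6*x
∇×F = (-6*x*z - 32*y*z - 16*y, 6*y*z - 6*z, 3*x^2 + 10*x*y - 6*x)
At (1, 3, -3): (258, -36, 27).

(258, -36, 27)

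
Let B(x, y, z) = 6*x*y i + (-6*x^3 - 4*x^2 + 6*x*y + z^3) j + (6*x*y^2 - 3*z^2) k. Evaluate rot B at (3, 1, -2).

(24, -6, -198)

(∇×B)₁ = ∂B₃/∂y − ∂B₂/∂z = 12*x*y - 3*z^2
(∇×B)₂ = ∂B₁/∂z − ∂B₃/∂x = -6*y^2
(∇×B)₃ = ∂B₂/∂x − ∂B₁/∂y = -18*x^2 - 14*x + 6*y
∇×B = (12*x*y - 3*z^2, -6*y^2, -18*x^2 - 14*x + 6*y)
At (3, 1, -2): (24, -6, -198).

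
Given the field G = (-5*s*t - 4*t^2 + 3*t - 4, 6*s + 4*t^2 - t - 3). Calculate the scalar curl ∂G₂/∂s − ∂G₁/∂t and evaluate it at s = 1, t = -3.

-16

∂G₂/∂s = 6
∂G₁/∂t = -5*s - 8*t + 3
Scalar curl = 5*s + 8*t + 3
At (1, -3): -16.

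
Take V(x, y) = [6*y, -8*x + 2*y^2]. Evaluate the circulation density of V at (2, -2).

∂V₂/∂x = -8
∂V₁/∂y = 6
Scalar curl = -14
At (2, -2): -14.

-14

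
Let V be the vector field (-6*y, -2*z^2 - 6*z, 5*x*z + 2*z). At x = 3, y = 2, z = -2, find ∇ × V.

(-2, 10, 6)

(∇×V)₁ = ∂V₃/∂y − ∂V₂/∂z = 4*z + 6
(∇×V)₂ = ∂V₁/∂z − ∂V₃/∂x = -5*z
(∇×V)₃ = ∂V₂/∂x − ∂V₁/∂y = 6
∇×V = (4*z + 6, -5*z, 6)
At (3, 2, -2): (-2, 10, 6).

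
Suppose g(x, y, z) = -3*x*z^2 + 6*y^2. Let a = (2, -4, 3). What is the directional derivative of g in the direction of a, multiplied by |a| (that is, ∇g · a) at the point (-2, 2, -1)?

∂g/∂x = -3*z^2
∂g/∂y = 12*y
∂g/∂z = -6*x*z
∇g at (-2, 2, -1) = (-3, 24, -12)
∇g · a = (-3)(2) + (24)(-4) + (-12)(3) = -138

-138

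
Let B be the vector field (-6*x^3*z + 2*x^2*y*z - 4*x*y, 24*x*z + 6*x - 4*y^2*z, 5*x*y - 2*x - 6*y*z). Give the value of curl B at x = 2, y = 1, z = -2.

(-22, -43, -18)

(∇×B)₁ = ∂B₃/∂y − ∂B₂/∂z = -19*x + 4*y^2 - 6*z
(∇×B)₂ = ∂B₁/∂z − ∂B₃/∂x = -6*x^3 + 2*x^2*y - 5*y + 2
(∇×B)₃ = ∂B₂/∂x − ∂B₁/∂y = -2*x^2*z + 4*x + 24*z + 6
∇×B = (-19*x + 4*y^2 - 6*z, -6*x^3 + 2*x^2*y - 5*y + 2, -2*x^2*z + 4*x + 24*z + 6)
At (2, 1, -2): (-22, -43, -18).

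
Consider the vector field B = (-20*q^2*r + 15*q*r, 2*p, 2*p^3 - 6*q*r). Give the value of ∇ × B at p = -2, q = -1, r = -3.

(18, -59, 167)

(∇×B)₁ = ∂B₃/∂q − ∂B₂/∂r = -6*r
(∇×B)₂ = ∂B₁/∂r − ∂B₃/∂p = -6*p^2 - 20*q^2 + 15*q
(∇×B)₃ = ∂B₂/∂p − ∂B₁/∂q = 40*q*r - 15*r + 2
∇×B = (-6*r, -6*p^2 - 20*q^2 + 15*q, 40*q*r - 15*r + 2)
At (-2, -1, -3): (18, -59, 167).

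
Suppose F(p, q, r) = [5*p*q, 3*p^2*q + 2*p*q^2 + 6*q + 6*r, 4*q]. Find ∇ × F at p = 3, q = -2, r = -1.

(-2, 0, -43)

(∇×F)₁ = ∂F₃/∂q − ∂F₂/∂r = -2
(∇×F)₂ = ∂F₁/∂r − ∂F₃/∂p = 0
(∇×F)₃ = ∂F₂/∂p − ∂F₁/∂q = 6*p*q - 5*p + 2*q^2
∇×F = (-2, 0, 6*p*q - 5*p + 2*q^2)
At (3, -2, -1): (-2, 0, -43).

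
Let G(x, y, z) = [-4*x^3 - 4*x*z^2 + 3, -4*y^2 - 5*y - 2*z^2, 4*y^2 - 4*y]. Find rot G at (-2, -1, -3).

(∇×G)₁ = ∂G₃/∂y − ∂G₂/∂z = 8*y + 4*z - 4
(∇×G)₂ = ∂G₁/∂z − ∂G₃/∂x = -8*x*z
(∇×G)₃ = ∂G₂/∂x − ∂G₁/∂y = 0
∇×G = (8*y + 4*z - 4, -8*x*z, 0)
At (-2, -1, -3): (-24, -48, 0).

(-24, -48, 0)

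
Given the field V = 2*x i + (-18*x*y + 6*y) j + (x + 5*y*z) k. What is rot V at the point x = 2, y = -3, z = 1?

(5, -1, 54)

(∇×V)₁ = ∂V₃/∂y − ∂V₂/∂z = 5*z
(∇×V)₂ = ∂V₁/∂z − ∂V₃/∂x = -1
(∇×V)₃ = ∂V₂/∂x − ∂V₁/∂y = -18*y
∇×V = (5*z, -1, -18*y)
At (2, -3, 1): (5, -1, 54).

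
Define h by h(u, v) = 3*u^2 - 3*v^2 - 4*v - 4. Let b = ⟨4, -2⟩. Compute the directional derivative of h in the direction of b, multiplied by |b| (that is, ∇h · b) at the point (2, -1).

∂h/∂u = 6*u
∂h/∂v = -6*v - 4
∇h at (2, -1) = (12, 2)
∇h · b = (12)(4) + (2)(-2) = 44

44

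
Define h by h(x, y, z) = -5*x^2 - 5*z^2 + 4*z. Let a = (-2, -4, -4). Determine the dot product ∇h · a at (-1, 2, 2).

∂h/∂x = -10*x
∂h/∂y = 0
∂h/∂z = -10*z + 4
∇h at (-1, 2, 2) = (10, 0, -16)
∇h · a = (10)(-2) + (0)(-4) + (-16)(-4) = 44

44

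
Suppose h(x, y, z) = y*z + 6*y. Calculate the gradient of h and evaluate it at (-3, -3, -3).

(0, 3, -3)

∂h/∂x = 0
∂h/∂y = z + 6
∂h/∂z = y
∇h = (0, z + 6, y)
At (-3, -3, -3): (0, 3, -3).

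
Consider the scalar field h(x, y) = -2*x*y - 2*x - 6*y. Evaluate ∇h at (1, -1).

∂h/∂x = -2*y - 2
∂h/∂y = -2*x - 6
∇h = (-2*y - 2, -2*x - 6)
At (1, -1): (0, -8).

(0, -8)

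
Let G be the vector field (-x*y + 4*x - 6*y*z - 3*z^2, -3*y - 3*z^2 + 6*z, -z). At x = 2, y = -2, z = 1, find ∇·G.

2

∂G₁/∂x = -y + 4
∂G₂/∂y = -3
∂G₃/∂z = -1
∇·G = -y
At (2, -2, 1): 2.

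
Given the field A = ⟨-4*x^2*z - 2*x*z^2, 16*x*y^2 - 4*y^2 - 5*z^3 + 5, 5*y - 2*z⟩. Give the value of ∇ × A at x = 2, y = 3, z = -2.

(∇×A)₁ = ∂A₃/∂y − ∂A₂/∂z = 15*z^2 + 5
(∇×A)₂ = ∂A₁/∂z − ∂A₃/∂x = -4*x^2 - 4*x*z
(∇×A)₃ = ∂A₂/∂x − ∂A₁/∂y = 16*y^2
∇×A = (15*z^2 + 5, -4*x^2 - 4*x*z, 16*y^2)
At (2, 3, -2): (65, 0, 144).

(65, 0, 144)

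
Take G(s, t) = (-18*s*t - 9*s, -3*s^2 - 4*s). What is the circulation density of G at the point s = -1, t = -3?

-16

∂G₂/∂s = -6*s - 4
∂G₁/∂t = -18*s
Scalar curl = 12*s - 4
At (-1, -3): -16.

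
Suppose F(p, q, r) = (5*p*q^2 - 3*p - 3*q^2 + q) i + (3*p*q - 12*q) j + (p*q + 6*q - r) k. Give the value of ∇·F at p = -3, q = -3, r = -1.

20

∂F₁/∂p = 5*q^2 - 3
∂F₂/∂q = 3*p - 12
∂F₃/∂r = -1
∇·F = 3*p + 5*q^2 - 16
At (-3, -3, -1): 20.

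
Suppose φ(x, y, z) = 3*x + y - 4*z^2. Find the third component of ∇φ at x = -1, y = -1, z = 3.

-24

(∇φ)_3 = ∂φ/∂z = -8*z
At (-1, -1, 3): -24.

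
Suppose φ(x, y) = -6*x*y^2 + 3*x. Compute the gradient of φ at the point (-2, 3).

(-51, 72)

∂φ/∂x = -6*y^2 + 3
∂φ/∂y = -12*x*y
∇φ = (-6*y^2 + 3, -12*x*y)
At (-2, 3): (-51, 72).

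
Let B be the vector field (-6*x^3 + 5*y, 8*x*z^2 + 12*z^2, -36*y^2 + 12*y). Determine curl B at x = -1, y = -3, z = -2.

(∇×B)₁ = ∂B₃/∂y − ∂B₂/∂z = -16*x*z - 72*y - 24*z + 12
(∇×B)₂ = ∂B₁/∂z − ∂B₃/∂x = 0
(∇×B)₃ = ∂B₂/∂x − ∂B₁/∂y = 8*z^2 - 5
∇×B = (-16*x*z - 72*y - 24*z + 12, 0, 8*z^2 - 5)
At (-1, -3, -2): (244, 0, 27).

(244, 0, 27)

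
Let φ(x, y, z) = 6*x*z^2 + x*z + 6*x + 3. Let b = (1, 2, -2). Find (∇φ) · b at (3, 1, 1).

∂φ/∂x = 6*z^2 + z + 6
∂φ/∂y = 0
∂φ/∂z = 12*x*z + x
∇φ at (3, 1, 1) = (13, 0, 39)
∇φ · b = (13)(1) + (0)(2) + (39)(-2) = -65

-65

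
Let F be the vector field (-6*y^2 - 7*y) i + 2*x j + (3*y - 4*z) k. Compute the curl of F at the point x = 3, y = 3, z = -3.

(∇×F)₁ = ∂F₃/∂y − ∂F₂/∂z = 3
(∇×F)₂ = ∂F₁/∂z − ∂F₃/∂x = 0
(∇×F)₃ = ∂F₂/∂x − ∂F₁/∂y = 12*y + 9
∇×F = (3, 0, 12*y + 9)
At (3, 3, -3): (3, 0, 45).

(3, 0, 45)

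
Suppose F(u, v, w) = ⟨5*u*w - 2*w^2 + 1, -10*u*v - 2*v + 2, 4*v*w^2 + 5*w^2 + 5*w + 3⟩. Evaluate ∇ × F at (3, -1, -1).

(∇×F)₁ = ∂F₃/∂v − ∂F₂/∂w = 4*w^2
(∇×F)₂ = ∂F₁/∂w − ∂F₃/∂u = 5*u - 4*w
(∇×F)₃ = ∂F₂/∂u − ∂F₁/∂v = -10*v
∇×F = (4*w^2, 5*u - 4*w, -10*v)
At (3, -1, -1): (4, 19, 10).

(4, 19, 10)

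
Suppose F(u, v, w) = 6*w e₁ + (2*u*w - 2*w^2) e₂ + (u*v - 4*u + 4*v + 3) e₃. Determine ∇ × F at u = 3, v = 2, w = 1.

(∇×F)₁ = ∂F₃/∂v − ∂F₂/∂w = -u + 4*w + 4
(∇×F)₂ = ∂F₁/∂w − ∂F₃/∂u = -v + 10
(∇×F)₃ = ∂F₂/∂u − ∂F₁/∂v = 2*w
∇×F = (-u + 4*w + 4, -v + 10, 2*w)
At (3, 2, 1): (5, 8, 2).

(5, 8, 2)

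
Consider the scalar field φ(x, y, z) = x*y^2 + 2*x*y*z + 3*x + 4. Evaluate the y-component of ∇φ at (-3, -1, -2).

18

(∇φ)_2 = ∂φ/∂y = 2*x*y + 2*x*z
At (-3, -1, -2): 18.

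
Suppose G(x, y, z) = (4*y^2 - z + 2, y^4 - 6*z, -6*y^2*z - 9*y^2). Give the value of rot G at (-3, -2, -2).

(∇×G)₁ = ∂G₃/∂y − ∂G₂/∂z = -12*y*z - 18*y + 6
(∇×G)₂ = ∂G₁/∂z − ∂G₃/∂x = -1
(∇×G)₃ = ∂G₂/∂x − ∂G₁/∂y = -8*y
∇×G = (-12*y*z - 18*y + 6, -1, -8*y)
At (-3, -2, -2): (-6, -1, 16).

(-6, -1, 16)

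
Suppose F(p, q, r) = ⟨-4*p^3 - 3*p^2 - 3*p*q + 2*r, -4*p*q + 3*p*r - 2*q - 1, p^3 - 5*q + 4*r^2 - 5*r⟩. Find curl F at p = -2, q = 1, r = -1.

(∇×F)₁ = ∂F₃/∂q − ∂F₂/∂r = -3*p - 5
(∇×F)₂ = ∂F₁/∂r − ∂F₃/∂p = -3*p^2 + 2
(∇×F)₃ = ∂F₂/∂p − ∂F₁/∂q = 3*p - 4*q + 3*r
∇×F = (-3*p - 5, -3*p^2 + 2, 3*p - 4*q + 3*r)
At (-2, 1, -1): (1, -10, -13).

(1, -10, -13)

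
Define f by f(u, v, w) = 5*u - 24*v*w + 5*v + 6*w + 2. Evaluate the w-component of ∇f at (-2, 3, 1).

-66

(∇f)_3 = ∂f/∂w = -24*v + 6
At (-2, 3, 1): -66.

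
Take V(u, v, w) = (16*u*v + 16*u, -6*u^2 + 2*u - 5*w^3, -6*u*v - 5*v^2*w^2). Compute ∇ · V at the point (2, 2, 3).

∂V₁/∂u = 16*v + 16
∂V₂/∂v = 0
∂V₃/∂w = -10*v^2*w
∇·V = -10*v^2*w + 16*v + 16
At (2, 2, 3): -72.

-72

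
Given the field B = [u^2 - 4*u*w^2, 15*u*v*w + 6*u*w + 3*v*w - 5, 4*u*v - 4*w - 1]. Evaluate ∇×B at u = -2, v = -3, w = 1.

(-77, 28, -39)

(∇×B)₁ = ∂B₃/∂v − ∂B₂/∂w = -15*u*v - 2*u - 3*v
(∇×B)₂ = ∂B₁/∂w − ∂B₃/∂u = -8*u*w - 4*v
(∇×B)₃ = ∂B₂/∂u − ∂B₁/∂v = 15*v*w + 6*w
∇×B = (-15*u*v - 2*u - 3*v, -8*u*w - 4*v, 15*v*w + 6*w)
At (-2, -3, 1): (-77, 28, -39).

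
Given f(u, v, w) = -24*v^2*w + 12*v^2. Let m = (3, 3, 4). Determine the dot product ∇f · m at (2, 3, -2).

∂f/∂u = 0
∂f/∂v = -48*v*w + 24*v
∂f/∂w = -24*v^2
∇f at (2, 3, -2) = (0, 360, -216)
∇f · m = (0)(3) + (360)(3) + (-216)(4) = 216

216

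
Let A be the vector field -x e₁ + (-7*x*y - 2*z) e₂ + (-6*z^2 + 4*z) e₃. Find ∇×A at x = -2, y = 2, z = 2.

(∇×A)₁ = ∂A₃/∂y − ∂A₂/∂z = 2
(∇×A)₂ = ∂A₁/∂z − ∂A₃/∂x = 0
(∇×A)₃ = ∂A₂/∂x − ∂A₁/∂y = -7*y
∇×A = (2, 0, -7*y)
At (-2, 2, 2): (2, 0, -14).

(2, 0, -14)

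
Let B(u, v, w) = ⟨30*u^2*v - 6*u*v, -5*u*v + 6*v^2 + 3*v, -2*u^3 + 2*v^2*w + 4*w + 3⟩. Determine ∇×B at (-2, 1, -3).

(-12, 24, -137)

(∇×B)₁ = ∂B₃/∂v − ∂B₂/∂w = 4*v*w
(∇×B)₂ = ∂B₁/∂w − ∂B₃/∂u = 6*u^2
(∇×B)₃ = ∂B₂/∂u − ∂B₁/∂v = -30*u^2 + 6*u - 5*v
∇×B = (4*v*w, 6*u^2, -30*u^2 + 6*u - 5*v)
At (-2, 1, -3): (-12, 24, -137).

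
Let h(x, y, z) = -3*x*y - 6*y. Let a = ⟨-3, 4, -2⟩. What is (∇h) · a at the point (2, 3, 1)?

∂h/∂x = -3*y
∂h/∂y = -3*x - 6
∂h/∂z = 0
∇h at (2, 3, 1) = (-9, -12, 0)
∇h · a = (-9)(-3) + (-12)(4) + (0)(-2) = -21

-21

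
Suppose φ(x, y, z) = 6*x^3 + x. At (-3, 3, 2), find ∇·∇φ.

∂²φ/∂x² = 36*x
∂²φ/∂y² = 0
∂²φ/∂z² = 0
∇²φ = 36*x
At (-3, 3, 2): -108.

-108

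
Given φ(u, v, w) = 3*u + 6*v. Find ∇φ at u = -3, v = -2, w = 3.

∂φ/∂u = 3
∂φ/∂v = 6
∂φ/∂w = 0
∇φ = (3, 6, 0)
At (-3, -2, 3): (3, 6, 0).

(3, 6, 0)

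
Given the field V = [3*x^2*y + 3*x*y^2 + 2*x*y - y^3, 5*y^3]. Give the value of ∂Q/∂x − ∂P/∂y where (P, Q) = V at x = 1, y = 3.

4

∂V₂/∂x = 0
∂V₁/∂y = 3*x^2 + 6*x*y + 2*x - 3*y^2
Scalar curl = -3*x^2 - 6*x*y - 2*x + 3*y^2
At (1, 3): 4.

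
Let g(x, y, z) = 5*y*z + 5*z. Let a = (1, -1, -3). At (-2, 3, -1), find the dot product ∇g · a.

∂g/∂x = 0
∂g/∂y = 5*z
∂g/∂z = 5*y + 5
∇g at (-2, 3, -1) = (0, -5, 20)
∇g · a = (0)(1) + (-5)(-1) + (20)(-3) = -55

-55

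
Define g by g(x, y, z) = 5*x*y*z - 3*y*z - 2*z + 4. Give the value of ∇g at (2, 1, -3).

∂g/∂x = 5*y*z
∂g/∂y = 5*x*z - 3*z
∂g/∂z = 5*x*y - 3*y - 2
∇g = (5*y*z, 5*x*z - 3*z, 5*x*y - 3*y - 2)
At (2, 1, -3): (-15, -21, 5).

(-15, -21, 5)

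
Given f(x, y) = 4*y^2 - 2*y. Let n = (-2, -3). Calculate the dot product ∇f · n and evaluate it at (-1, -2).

54

∂f/∂x = 0
∂f/∂y = 8*y - 2
∇f at (-1, -2) = (0, -18)
∇f · n = (0)(-2) + (-18)(-3) = 54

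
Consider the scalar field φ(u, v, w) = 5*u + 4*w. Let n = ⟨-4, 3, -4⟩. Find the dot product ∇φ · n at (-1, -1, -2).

∂φ/∂u = 5
∂φ/∂v = 0
∂φ/∂w = 4
∇φ at (-1, -1, -2) = (5, 0, 4)
∇φ · n = (5)(-4) + (0)(3) + (4)(-4) = -36

-36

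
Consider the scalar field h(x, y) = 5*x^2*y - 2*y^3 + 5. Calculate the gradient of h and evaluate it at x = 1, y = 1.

∂h/∂x = 10*x*y
∂h/∂y = 5*x^2 - 6*y^2
∇h = (10*x*y, 5*x^2 - 6*y^2)
At (1, 1): (10, -1).

(10, -1)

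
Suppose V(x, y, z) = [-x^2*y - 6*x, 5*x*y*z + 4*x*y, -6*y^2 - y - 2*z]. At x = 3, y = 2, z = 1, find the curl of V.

(-55, 0, 27)

(∇×V)₁ = ∂V₃/∂y − ∂V₂/∂z = -5*x*y - 12*y - 1
(∇×V)₂ = ∂V₁/∂z − ∂V₃/∂x = 0
(∇×V)₃ = ∂V₂/∂x − ∂V₁/∂y = x^2 + 5*y*z + 4*y
∇×V = (-5*x*y - 12*y - 1, 0, x^2 + 5*y*z + 4*y)
At (3, 2, 1): (-55, 0, 27).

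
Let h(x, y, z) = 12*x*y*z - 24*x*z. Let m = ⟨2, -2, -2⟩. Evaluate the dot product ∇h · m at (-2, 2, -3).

∂h/∂x = 12*y*z - 24*z
∂h/∂y = 12*x*z
∂h/∂z = 12*x*y - 24*x
∇h at (-2, 2, -3) = (0, 72, 0)
∇h · m = (0)(2) + (72)(-2) + (0)(-2) = -144

-144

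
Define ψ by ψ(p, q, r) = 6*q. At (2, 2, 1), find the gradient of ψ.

∂ψ/∂p = 0
∂ψ/∂q = 6
∂ψ/∂r = 0
∇ψ = (0, 6, 0)
At (2, 2, 1): (0, 6, 0).

(0, 6, 0)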